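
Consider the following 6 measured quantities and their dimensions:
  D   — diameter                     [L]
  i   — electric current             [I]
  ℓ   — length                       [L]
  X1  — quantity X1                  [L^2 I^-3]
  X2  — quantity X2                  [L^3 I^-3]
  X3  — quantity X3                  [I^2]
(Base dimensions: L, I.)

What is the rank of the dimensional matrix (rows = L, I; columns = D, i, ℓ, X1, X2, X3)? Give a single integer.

Exponent matrix [L,I] × [D,i,ℓ,X1,X2,X3]:
  L: [ 1  0  1  2  3  0]
  I: [ 0  1  0 -3 -3  2]
RREF → pivots at {D,i} ⇒ r = 2

2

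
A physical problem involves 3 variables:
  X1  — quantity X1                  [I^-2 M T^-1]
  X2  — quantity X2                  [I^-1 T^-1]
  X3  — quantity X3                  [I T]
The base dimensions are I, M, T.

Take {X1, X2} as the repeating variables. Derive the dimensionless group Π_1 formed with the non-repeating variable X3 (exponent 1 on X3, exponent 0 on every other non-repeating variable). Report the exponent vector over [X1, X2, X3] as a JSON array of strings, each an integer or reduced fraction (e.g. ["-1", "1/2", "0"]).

["0", "1", "1"]

Write exponents as rows I,M,T / cols X1,X2,X3:
  I: [-2 -1  1]
  M: [ 1  0  0]
  T: [-1 -1  1]
RREF → pivots at {X1,X2} ⇒ r = 2
Pivot set = {X1,X2}, free = {X3}
RREF:
  r0: [   1    0    0]
  r1: [   0    1   -1]
  r2: [   0    0    0]
Fix exponent of X3 at 1; solve each RREF row for its pivot's exponent:
  r0: exp(X1) + (0)·1 = 0 ⇒ exp(X1) = 0
  r1: exp(X2) + (-1)·1 = 0 ⇒ exp(X2) = 1
Π_1 = X2 · X3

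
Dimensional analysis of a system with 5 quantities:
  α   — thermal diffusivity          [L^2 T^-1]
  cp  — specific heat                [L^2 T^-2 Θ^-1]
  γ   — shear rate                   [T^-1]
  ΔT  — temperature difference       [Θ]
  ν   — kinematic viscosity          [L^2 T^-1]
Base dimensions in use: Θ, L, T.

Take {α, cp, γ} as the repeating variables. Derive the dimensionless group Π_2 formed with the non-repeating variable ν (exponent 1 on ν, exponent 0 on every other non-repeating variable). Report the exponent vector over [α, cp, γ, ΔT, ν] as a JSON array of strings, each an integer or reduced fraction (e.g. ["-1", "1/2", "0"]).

["-1", "0", "0", "0", "1"]

Dimensional matrix (Θ×L×T by α×cp×γ×ΔT×ν):
  Θ: [ 0 -1  0  1  0]
  L: [ 2  2  0  0  2]
  T: [-1 -2 -1  0 -1]
Echelon form has 3 nonzero rows (pivots: α,cp,γ)
Pivot set = {α,cp,γ}, free = {ΔT,ν}
RREF:
  r0: [   1    0    0    1    1]
  r1: [   0    1    0   -1    0]
  r2: [   0    0    1    1    0]
Fix exponent of ν at 1, ΔT at 0; solve each RREF row for its pivot's exponent:
  r0: exp(α) + (1)·1 = 0 ⇒ exp(α) = -1
  r1: exp(cp) + (0)·1 = 0 ⇒ exp(cp) = 0
  r2: exp(γ) + (0)·1 = 0 ⇒ exp(γ) = 0
Π_2 = α^-1 · ν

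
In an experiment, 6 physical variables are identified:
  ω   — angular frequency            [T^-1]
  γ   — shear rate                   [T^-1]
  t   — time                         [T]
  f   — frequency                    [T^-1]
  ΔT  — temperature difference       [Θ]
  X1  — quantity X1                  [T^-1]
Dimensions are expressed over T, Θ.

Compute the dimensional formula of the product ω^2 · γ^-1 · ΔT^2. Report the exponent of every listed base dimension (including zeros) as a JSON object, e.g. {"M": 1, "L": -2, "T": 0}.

{"T": -1, "Θ": 2}

Dimensional matrix (T×Θ by ω×γ×t×f×ΔT×X1):
  T: [-1 -1  1 -1  0 -1]
  Θ: [ 0  0  0  0  1  0]
  [T]: (2)·-1+(-1)·-1+(2)·0 = -1
  [Θ]: (2)·0+(-1)·0+(2)·1 = 2
⇒ T^-1 Θ^2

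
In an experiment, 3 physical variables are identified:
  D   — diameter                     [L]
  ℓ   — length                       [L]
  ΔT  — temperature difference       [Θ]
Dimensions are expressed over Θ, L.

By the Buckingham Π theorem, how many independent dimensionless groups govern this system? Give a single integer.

1

Dimensional matrix (Θ×L by D×ℓ×ΔT):
  Θ: [ 0  0  1]
  L: [ 1  1  0]
Echelon form has 2 nonzero rows (pivots: D,ΔT)
Π count = n − r = 3 − 2 = 1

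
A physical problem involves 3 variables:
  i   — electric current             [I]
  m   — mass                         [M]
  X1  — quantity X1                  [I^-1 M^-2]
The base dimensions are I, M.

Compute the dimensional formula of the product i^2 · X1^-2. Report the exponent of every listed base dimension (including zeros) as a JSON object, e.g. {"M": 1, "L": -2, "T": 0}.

Dimensional matrix (I×M by i×m×X1):
  I: [ 1  0 -1]
  M: [ 0  1 -2]
  [I]: (2)·1+(-2)·-1 = 4
  [M]: (2)·0+(-2)·-2 = 4
⇒ I^4 M^4

{"I": 4, "M": 4}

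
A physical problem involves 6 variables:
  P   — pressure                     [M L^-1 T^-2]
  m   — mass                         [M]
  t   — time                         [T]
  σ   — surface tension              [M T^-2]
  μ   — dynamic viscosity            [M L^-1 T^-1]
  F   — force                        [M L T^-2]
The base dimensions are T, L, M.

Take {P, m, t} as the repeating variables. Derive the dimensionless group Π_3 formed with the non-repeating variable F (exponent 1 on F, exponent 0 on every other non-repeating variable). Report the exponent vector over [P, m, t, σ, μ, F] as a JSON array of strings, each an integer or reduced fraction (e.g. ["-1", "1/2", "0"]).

Dimensional matrix (T×L×M by P×m×t×σ×μ×F):
  T: [-2  0  1 -2 -1 -2]
  L: [-1  0  0  0 -1  1]
  M: [ 1  1  0  1  1  1]
Row reduction gives pivot columns P,m,t; rank = 3
Pivot set = {P,m,t}, free = {σ,μ,F}
RREF:
  r0: [   1    0    0    0    1   -1]
  r1: [   0    1    0    1    0    2]
  r2: [   0    0    1   -2    1   -4]
Fix exponent of F at 1, σ at 0, μ at 0; solve each RREF row for its pivot's exponent:
  r0: exp(P) + (-1)·1 = 0 ⇒ exp(P) = 1
  r1: exp(m) + (2)·1 = 0 ⇒ exp(m) = -2
  r2: exp(t) + (-4)·1 = 0 ⇒ exp(t) = 4
Π_3 = P · m^-2 · t^4 · F

["1", "-2", "4", "0", "0", "1"]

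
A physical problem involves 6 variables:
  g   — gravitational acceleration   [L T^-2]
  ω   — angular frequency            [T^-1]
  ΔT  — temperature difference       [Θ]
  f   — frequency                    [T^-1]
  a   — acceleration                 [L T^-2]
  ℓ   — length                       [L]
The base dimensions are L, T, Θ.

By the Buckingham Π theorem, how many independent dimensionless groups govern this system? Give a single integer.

3

Exponent matrix [L,T,Θ] × [g,ω,ΔT,f,a,ℓ]:
  L: [ 1  0  0  0  1  1]
  T: [-2 -1  0 -1 -2  0]
  Θ: [ 0  0  1  0  0  0]
Echelon form has 3 nonzero rows (pivots: g,ω,ΔT)
6 vars − rank 3 = 3 Π groups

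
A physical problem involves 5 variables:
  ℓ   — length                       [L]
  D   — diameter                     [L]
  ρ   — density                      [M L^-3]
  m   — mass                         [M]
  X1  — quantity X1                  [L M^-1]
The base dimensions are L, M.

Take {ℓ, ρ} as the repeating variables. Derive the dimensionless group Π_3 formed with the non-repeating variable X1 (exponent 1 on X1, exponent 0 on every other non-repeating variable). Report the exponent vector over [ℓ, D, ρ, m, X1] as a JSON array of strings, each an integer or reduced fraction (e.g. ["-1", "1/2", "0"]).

["2", "0", "1", "0", "1"]

Dimensional matrix (L×M by ℓ×D×ρ×m×X1):
  L: [ 1  1 -3  0  1]
  M: [ 0  0  1  1 -1]
Echelon form has 2 nonzero rows (pivots: ℓ,ρ)
Pivot set = {ℓ,ρ}, free = {D,m,X1}
RREF:
  r0: [   1    1    0    3   -2]
  r1: [   0    0    1    1   -1]
Fix exponent of X1 at 1, D at 0, m at 0; solve each RREF row for its pivot's exponent:
  r0: exp(ℓ) + (-2)·1 = 0 ⇒ exp(ℓ) = 2
  r1: exp(ρ) + (-1)·1 = 0 ⇒ exp(ρ) = 1
Π_3 = ℓ^2 · ρ · X1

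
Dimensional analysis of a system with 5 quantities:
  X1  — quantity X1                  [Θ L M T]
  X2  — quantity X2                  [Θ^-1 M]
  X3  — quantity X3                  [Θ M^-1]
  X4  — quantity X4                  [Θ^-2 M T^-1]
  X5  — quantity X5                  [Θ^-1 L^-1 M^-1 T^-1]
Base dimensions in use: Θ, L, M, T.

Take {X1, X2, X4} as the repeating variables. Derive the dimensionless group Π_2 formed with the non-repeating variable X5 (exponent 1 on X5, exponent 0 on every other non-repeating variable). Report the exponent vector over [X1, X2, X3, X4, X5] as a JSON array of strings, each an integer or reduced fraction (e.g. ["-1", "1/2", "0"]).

Write exponents as rows Θ,L,M,T / cols X1,X2,X3,X4,X5:
  Θ: [ 1 -1  1 -2 -1]
  L: [ 1  0  0  0 -1]
  M: [ 1  1 -1  1 -1]
  T: [ 1  0  0 -1 -1]
Row reduction gives pivot columns X1,X2,X4; rank = 3
Repeat: X1,X2,X4; free: X3,X5
RREF:
  r0: [   1    0    0    0   -1]
  r1: [   0    1   -1    0    0]
  r2: [   0    0    0    1    0]
  r3: [   0    0    0    0    0]
Fix exponent of X5 at 1, X3 at 0; solve each RREF row for its pivot's exponent:
  r0: exp(X1) + (-1)·1 = 0 ⇒ exp(X1) = 1
  r1: exp(X2) + (0)·1 = 0 ⇒ exp(X2) = 0
  r2: exp(X4) + (0)·1 = 0 ⇒ exp(X4) = 0
Π_2 = X1 · X5

["1", "0", "0", "0", "1"]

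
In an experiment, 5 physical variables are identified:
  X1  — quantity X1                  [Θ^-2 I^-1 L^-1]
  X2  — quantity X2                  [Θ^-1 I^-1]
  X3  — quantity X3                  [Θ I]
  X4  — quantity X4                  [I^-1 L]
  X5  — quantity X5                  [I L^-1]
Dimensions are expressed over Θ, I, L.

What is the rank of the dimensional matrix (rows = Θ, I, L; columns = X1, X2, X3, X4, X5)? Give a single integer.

Exponent matrix [Θ,I,L] × [X1,X2,X3,X4,X5]:
  Θ: [-2 -1  1  0  0]
  I: [-1 -1  1 -1  1]
  L: [-1  0  0  1 -1]
Echelon form has 2 nonzero rows (pivots: X1,X2)

2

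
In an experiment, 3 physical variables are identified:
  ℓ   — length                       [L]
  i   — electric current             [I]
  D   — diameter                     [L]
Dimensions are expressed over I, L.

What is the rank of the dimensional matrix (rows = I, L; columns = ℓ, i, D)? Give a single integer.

Write exponents as rows I,L / cols ℓ,i,D:
  I: [ 0  1  0]
  L: [ 1  0  1]
Row reduction gives pivot columns ℓ,i; rank = 2

2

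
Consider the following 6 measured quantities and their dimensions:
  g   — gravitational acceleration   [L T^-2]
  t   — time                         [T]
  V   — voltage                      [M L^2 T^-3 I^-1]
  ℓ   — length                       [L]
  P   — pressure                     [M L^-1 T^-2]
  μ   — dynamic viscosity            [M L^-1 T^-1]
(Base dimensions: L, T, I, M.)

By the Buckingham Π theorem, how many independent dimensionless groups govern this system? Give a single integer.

Exponent matrix [L,T,I,M] × [g,t,V,ℓ,P,μ]:
  L: [ 1  0  2  1 -1 -1]
  T: [-2  1 -3  0 -2 -1]
  I: [ 0  0 -1  0  0  0]
  M: [ 0  0  1  0  1  1]
Row reduction gives pivot columns g,t,V,P; rank = 4
Π count = n − r = 6 − 4 = 2

2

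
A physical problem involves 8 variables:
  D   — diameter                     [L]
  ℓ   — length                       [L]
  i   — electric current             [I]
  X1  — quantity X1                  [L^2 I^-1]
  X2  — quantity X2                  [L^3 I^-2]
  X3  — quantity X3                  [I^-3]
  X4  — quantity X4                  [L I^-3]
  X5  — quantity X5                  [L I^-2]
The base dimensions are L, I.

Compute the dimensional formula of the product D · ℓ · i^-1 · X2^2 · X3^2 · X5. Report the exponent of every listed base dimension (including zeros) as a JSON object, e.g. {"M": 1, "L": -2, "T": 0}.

Dimensional matrix (L×I by D×ℓ×i×X1×X2×X3×X4×X5):
  L: [ 1  1  0  2  3  0  1  1]
  I: [ 0  0  1 -1 -2 -3 -3 -2]
  [L]: (1)·1+(1)·1+(-1)·0+(2)·3+(2)·0+(1)·1 = 9
  [I]: (1)·0+(1)·0+(-1)·1+(2)·-2+(2)·-3+(1)·-2 = -13
⇒ L^9 I^-13

{"L": 9, "I": -13}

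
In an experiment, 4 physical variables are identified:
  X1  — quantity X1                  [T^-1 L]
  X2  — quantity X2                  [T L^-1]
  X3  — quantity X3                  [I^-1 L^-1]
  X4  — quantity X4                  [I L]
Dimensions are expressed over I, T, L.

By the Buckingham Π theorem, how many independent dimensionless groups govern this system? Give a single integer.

Dimensional matrix (I×T×L by X1×X2×X3×X4):
  I: [ 0  0 -1  1]
  T: [-1  1  0  0]
  L: [ 1 -1 -1  1]
Row reduction gives pivot columns X1,X3; rank = 2
4 vars − rank 2 = 2 Π groups

2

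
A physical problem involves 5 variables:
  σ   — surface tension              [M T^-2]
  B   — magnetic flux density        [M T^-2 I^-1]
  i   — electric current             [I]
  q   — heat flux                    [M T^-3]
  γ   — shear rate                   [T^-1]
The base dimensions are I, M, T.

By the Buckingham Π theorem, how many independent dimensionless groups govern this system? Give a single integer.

Dimensional matrix (I×M×T by σ×B×i×q×γ):
  I: [ 0 -1  1  0  0]
  M: [ 1  1  0  1  0]
  T: [-2 -2  0 -3 -1]
Echelon form has 3 nonzero rows (pivots: σ,B,q)
n=5, r=3 ⇒ 2 dimensionless groups

2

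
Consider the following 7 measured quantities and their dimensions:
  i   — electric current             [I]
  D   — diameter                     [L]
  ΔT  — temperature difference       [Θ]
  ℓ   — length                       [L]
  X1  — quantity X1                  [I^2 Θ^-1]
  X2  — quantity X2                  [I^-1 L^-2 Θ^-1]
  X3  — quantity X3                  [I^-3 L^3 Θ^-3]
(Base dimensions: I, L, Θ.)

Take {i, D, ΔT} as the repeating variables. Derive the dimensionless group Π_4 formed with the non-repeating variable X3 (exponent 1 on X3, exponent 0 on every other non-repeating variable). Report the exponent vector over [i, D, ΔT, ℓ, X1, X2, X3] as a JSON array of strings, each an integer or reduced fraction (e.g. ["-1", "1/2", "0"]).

Exponent matrix [I,L,Θ] × [i,D,ΔT,ℓ,X1,X2,X3]:
  I: [ 1  0  0  0  2 -1 -3]
  L: [ 0  1  0  1  0 -2  3]
  Θ: [ 0  0  1  0 -1 -1 -3]
Echelon form has 3 nonzero rows (pivots: i,D,ΔT)
Repeat: i,D,ΔT; free: ℓ,X1,X2,X3
RREF:
  r0: [   1    0    0    0    2   -1   -3]
  r1: [   0    1    0    1    0   -2    3]
  r2: [   0    0    1    0   -1   -1   -3]
Fix exponent of X3 at 1, ℓ at 0, X1 at 0, X2 at 0; solve each RREF row for its pivot's exponent:
  r0: exp(i) + (-3)·1 = 0 ⇒ exp(i) = 3
  r1: exp(D) + (3)·1 = 0 ⇒ exp(D) = -3
  r2: exp(ΔT) + (-3)·1 = 0 ⇒ exp(ΔT) = 3
Π_4 = i^3 · D^-3 · ΔT^3 · X3

["3", "-3", "3", "0", "0", "0", "1"]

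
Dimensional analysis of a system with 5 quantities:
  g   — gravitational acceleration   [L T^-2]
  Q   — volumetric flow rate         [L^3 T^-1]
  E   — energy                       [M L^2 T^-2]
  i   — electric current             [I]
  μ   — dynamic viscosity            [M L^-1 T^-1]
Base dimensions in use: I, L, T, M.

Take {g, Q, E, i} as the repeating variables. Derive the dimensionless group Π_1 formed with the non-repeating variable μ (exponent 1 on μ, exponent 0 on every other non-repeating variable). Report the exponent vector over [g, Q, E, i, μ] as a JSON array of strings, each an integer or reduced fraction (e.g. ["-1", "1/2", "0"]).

Exponent matrix [I,L,T,M] × [g,Q,E,i,μ]:
  I: [ 0  0  0  1  0]
  L: [ 1  3  2  0 -1]
  T: [-2 -1 -2  0 -1]
  M: [ 0  0  1  0  1]
RREF → pivots at {g,Q,E,i} ⇒ r = 4
Repeat: g,Q,E,i; free: μ
RREF:
  r0: [   1    0    0    0    0]
  r1: [   0    1    0    0   -1]
  r2: [   0    0    1    0    1]
  r3: [   0    0    0    1    0]
Fix exponent of μ at 1; solve each RREF row for its pivot's exponent:
  r0: exp(g) + (0)·1 = 0 ⇒ exp(g) = 0
  r1: exp(Q) + (-1)·1 = 0 ⇒ exp(Q) = 1
  r2: exp(E) + (1)·1 = 0 ⇒ exp(E) = -1
  r3: exp(i) + (0)·1 = 0 ⇒ exp(i) = 0
Π_1 = Q · E^-1 · μ

["0", "1", "-1", "0", "1"]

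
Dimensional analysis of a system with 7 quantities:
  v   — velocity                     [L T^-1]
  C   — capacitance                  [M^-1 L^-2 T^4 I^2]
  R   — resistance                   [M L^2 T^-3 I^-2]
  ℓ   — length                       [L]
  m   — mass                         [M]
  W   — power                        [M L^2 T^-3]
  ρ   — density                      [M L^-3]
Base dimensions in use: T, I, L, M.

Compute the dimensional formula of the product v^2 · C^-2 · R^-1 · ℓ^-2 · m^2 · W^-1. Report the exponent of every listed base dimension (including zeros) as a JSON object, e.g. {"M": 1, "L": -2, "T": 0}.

Dimensional matrix (T×I×L×M by v×C×R×ℓ×m×W×ρ):
  T: [-1  4 -3  0  0 -3  0]
  I: [ 0  2 -2  0  0  0  0]
  L: [ 1 -2  2  1  0  2 -3]
  M: [ 0 -1  1  0  1  1  1]
  [T]: (2)·-1+(-2)·4+(-1)·-3+(-2)·0+(2)·0+(-1)·-3 = -4
  [I]: (2)·0+(-2)·2+(-1)·-2+(-2)·0+(2)·0+(-1)·0 = -2
  [L]: (2)·1+(-2)·-2+(-1)·2+(-2)·1+(2)·0+(-1)·2 = 0
  [M]: (2)·0+(-2)·-1+(-1)·1+(-2)·0+(2)·1+(-1)·1 = 2
⇒ T^-4 I^-2 M^2

{"T": -4, "I": -2, "L": 0, "M": 2}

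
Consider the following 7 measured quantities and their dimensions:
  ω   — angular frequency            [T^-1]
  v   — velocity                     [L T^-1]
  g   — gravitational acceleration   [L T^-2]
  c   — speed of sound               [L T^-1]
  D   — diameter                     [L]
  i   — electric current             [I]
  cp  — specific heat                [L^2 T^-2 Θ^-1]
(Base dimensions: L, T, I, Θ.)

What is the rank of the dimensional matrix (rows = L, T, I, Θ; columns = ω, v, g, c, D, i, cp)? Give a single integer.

4

Write exponents as rows L,T,I,Θ / cols ω,v,g,c,D,i,cp:
  L: [ 0  1  1  1  1  0  2]
  T: [-1 -1 -2 -1  0  0 -2]
  I: [ 0  0  0  0  0  1  0]
  Θ: [ 0  0  0  0  0  0 -1]
Echelon form has 4 nonzero rows (pivots: ω,v,i,cp)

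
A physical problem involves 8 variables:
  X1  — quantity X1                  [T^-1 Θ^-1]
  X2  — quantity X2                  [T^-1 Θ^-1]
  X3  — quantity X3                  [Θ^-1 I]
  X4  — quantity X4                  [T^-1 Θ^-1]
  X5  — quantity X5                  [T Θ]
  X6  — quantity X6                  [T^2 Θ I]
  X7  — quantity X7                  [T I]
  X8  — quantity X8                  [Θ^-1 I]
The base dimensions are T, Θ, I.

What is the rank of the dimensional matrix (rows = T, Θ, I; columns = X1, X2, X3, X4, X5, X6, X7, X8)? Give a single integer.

2

Exponent matrix [T,Θ,I] × [X1,X2,X3,X4,X5,X6,X7,X8]:
  T: [-1 -1  0 -1  1  2  1  0]
  Θ: [-1 -1 -1 -1  1  1  0 -1]
  I: [ 0  0  1  0  0  1  1  1]
RREF → pivots at {X1,X3} ⇒ r = 2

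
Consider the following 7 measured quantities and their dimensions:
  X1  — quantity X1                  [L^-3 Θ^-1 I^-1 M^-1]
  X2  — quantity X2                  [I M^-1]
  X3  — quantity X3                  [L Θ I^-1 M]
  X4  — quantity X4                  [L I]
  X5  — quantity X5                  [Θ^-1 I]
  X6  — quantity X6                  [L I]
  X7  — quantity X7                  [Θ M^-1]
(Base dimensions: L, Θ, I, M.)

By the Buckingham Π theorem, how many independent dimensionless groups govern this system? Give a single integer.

4

Dimensional matrix (L×Θ×I×M by X1×X2×X3×X4×X5×X6×X7):
  L: [-3  0  1  1  0  1  0]
  Θ: [-1  0  1  0 -1  0  1]
  I: [-1  1 -1  1  1  1  0]
  M: [-1 -1  1  0  0  0 -1]
Echelon form has 3 nonzero rows (pivots: X1,X2,X3)
Π count = n − r = 7 − 3 = 4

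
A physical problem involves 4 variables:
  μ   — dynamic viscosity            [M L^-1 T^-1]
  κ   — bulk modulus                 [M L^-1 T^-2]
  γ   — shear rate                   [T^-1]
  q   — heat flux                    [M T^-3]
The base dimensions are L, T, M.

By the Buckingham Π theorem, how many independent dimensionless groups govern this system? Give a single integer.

Dimensional matrix (L×T×M by μ×κ×γ×q):
  L: [-1 -1  0  0]
  T: [-1 -2 -1 -3]
  M: [ 1  1  0  1]
RREF → pivots at {μ,κ,q} ⇒ r = 3
Π count = n − r = 4 − 3 = 1

1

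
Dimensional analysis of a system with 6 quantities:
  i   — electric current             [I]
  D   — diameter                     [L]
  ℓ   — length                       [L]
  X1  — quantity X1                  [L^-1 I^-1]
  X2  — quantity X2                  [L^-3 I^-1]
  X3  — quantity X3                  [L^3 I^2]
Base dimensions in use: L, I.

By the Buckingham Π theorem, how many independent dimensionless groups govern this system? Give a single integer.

Write exponents as rows L,I / cols i,D,ℓ,X1,X2,X3:
  L: [ 0  1  1 -1 -3  3]
  I: [ 1  0  0 -1 -1  2]
RREF → pivots at {i,D} ⇒ r = 2
Π count = n − r = 6 − 2 = 4

4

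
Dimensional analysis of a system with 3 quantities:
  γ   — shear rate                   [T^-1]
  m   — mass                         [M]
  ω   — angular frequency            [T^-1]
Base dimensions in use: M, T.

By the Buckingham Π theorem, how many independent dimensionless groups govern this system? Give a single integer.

Exponent matrix [M,T] × [γ,m,ω]:
  M: [ 0  1  0]
  T: [-1  0 -1]
Row reduction gives pivot columns γ,m; rank = 2
Π count = n − r = 3 − 2 = 1

1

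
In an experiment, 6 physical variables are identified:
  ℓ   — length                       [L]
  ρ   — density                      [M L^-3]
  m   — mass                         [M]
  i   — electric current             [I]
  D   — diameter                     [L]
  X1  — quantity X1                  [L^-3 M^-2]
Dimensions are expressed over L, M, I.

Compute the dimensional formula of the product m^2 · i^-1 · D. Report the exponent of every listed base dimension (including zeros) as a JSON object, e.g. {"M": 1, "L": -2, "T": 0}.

Dimensional matrix (L×M×I by ℓ×ρ×m×i×D×X1):
  L: [ 1 -3  0  0  1 -3]
  M: [ 0  1  1  0  0 -2]
  I: [ 0  0  0  1  0  0]
  [L]: (2)·0+(-1)·0+(1)·1 = 1
  [M]: (2)·1+(-1)·0+(1)·0 = 2
  [I]: (2)·0+(-1)·1+(1)·0 = -1
⇒ L M^2 I^-1

{"L": 1, "M": 2, "I": -1}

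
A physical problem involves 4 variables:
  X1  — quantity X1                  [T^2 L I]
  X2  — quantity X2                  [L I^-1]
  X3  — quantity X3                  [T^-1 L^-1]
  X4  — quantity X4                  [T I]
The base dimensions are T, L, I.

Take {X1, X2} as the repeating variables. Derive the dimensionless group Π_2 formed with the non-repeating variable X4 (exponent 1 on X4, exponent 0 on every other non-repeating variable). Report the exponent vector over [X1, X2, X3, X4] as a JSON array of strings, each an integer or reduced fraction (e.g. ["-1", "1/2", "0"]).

Dimensional matrix (T×L×I by X1×X2×X3×X4):
  T: [ 2  0 -1  1]
  L: [ 1  1 -1  0]
  I: [ 1 -1  0  1]
Row reduction gives pivot columns X1,X2; rank = 2
Repeat: X1,X2; free: X3,X4
RREF:
  r0: [   1    0 -1/2  1/2]
  r1: [   0    1 -1/2 -1/2]
  r2: [   0    0    0    0]
Fix exponent of X4 at 1, X3 at 0; solve each RREF row for its pivot's exponent:
  r0: exp(X1) + (1/2)·1 = 0 ⇒ exp(X1) = -1/2
  r1: exp(X2) + (-1/2)·1 = 0 ⇒ exp(X2) = 1/2
Π_2 = X1^(-1/2) · X2^(1/2) · X4

["-1/2", "1/2", "0", "1"]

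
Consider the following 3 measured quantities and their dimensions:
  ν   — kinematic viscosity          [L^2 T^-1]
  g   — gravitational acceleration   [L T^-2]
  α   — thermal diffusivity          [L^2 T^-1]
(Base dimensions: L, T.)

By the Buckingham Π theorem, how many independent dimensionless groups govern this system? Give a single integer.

Dimensional matrix (L×T by ν×g×α):
  L: [ 2  1  2]
  T: [-1 -2 -1]
RREF → pivots at {ν,g} ⇒ r = 2
n=3, r=2 ⇒ 1 dimensionless group

1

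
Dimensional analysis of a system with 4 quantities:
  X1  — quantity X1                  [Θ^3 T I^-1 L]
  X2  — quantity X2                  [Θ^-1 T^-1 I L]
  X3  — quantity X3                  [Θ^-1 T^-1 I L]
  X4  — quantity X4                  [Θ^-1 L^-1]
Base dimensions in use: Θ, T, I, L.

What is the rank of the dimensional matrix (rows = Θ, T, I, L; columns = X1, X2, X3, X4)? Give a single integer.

2

Write exponents as rows Θ,T,I,L / cols X1,X2,X3,X4:
  Θ: [ 3 -1 -1 -1]
  T: [ 1 -1 -1  0]
  I: [-1  1  1  0]
  L: [ 1  1  1 -1]
RREF → pivots at {X1,X2} ⇒ r = 2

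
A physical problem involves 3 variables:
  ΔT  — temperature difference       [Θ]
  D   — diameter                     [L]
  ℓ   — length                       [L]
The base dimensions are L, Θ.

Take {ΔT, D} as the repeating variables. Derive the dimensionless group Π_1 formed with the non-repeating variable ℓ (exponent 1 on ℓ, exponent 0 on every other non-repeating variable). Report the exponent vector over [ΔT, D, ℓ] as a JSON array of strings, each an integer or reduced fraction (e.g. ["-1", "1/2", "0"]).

Exponent matrix [L,Θ] × [ΔT,D,ℓ]:
  L: [ 0  1  1]
  Θ: [ 1  0  0]
RREF → pivots at {ΔT,D} ⇒ r = 2
Pivot set = {ΔT,D}, free = {ℓ}
RREF:
  r0: [   1    0    0]
  r1: [   0    1    1]
Fix exponent of ℓ at 1; solve each RREF row for its pivot's exponent:
  r0: exp(ΔT) + (0)·1 = 0 ⇒ exp(ΔT) = 0
  r1: exp(D) + (1)·1 = 0 ⇒ exp(D) = -1
Π_1 = D^-1 · ℓ

["0", "-1", "1"]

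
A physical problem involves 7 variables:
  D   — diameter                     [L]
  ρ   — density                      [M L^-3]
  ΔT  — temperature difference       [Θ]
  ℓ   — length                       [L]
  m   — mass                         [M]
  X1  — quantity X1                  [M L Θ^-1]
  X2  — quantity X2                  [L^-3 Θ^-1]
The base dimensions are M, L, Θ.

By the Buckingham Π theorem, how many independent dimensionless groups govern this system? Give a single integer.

4

Dimensional matrix (M×L×Θ by D×ρ×ΔT×ℓ×m×X1×X2):
  M: [ 0  1  0  0  1  1  0]
  L: [ 1 -3  0  1  0  1 -3]
  Θ: [ 0  0  1  0  0 -1 -1]
RREF → pivots at {D,ρ,ΔT} ⇒ r = 3
7 vars − rank 3 = 4 Π groups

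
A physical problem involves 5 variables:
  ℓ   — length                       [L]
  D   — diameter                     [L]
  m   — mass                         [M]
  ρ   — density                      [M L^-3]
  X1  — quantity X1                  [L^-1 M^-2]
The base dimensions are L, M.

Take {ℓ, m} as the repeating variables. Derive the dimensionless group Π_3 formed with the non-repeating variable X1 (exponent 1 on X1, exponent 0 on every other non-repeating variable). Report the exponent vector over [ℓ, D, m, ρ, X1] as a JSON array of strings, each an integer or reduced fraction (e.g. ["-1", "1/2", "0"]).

["1", "0", "2", "0", "1"]

Write exponents as rows L,M / cols ℓ,D,m,ρ,X1:
  L: [ 1  1  0 -3 -1]
  M: [ 0  0  1  1 -2]
RREF → pivots at {ℓ,m} ⇒ r = 2
Pivot set = {ℓ,m}, free = {D,ρ,X1}
RREF:
  r0: [   1    1    0   -3   -1]
  r1: [   0    0    1    1   -2]
Fix exponent of X1 at 1, D at 0, ρ at 0; solve each RREF row for its pivot's exponent:
  r0: exp(ℓ) + (-1)·1 = 0 ⇒ exp(ℓ) = 1
  r1: exp(m) + (-2)·1 = 0 ⇒ exp(m) = 2
Π_3 = ℓ · m^2 · X1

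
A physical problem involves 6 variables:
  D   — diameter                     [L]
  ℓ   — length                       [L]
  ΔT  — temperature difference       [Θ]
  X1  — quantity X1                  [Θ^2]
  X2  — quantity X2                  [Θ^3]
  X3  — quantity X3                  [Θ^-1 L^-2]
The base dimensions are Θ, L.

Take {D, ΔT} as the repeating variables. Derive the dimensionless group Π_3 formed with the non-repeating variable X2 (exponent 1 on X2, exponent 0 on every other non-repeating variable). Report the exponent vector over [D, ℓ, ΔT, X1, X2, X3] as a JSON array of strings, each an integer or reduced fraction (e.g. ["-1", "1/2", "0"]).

Exponent matrix [Θ,L] × [D,ℓ,ΔT,X1,X2,X3]:
  Θ: [ 0  0  1  2  3 -1]
  L: [ 1  1  0  0  0 -2]
Echelon form has 2 nonzero rows (pivots: D,ΔT)
Repeat: D,ΔT; free: ℓ,X1,X2,X3
RREF:
  r0: [   1    1    0    0    0   -2]
  r1: [   0    0    1    2    3   -1]
Fix exponent of X2 at 1, ℓ at 0, X1 at 0, X3 at 0; solve each RREF row for its pivot's exponent:
  r0: exp(D) + (0)·1 = 0 ⇒ exp(D) = 0
  r1: exp(ΔT) + (3)·1 = 0 ⇒ exp(ΔT) = -3
Π_3 = ΔT^-3 · X2

["0", "0", "-3", "0", "1", "0"]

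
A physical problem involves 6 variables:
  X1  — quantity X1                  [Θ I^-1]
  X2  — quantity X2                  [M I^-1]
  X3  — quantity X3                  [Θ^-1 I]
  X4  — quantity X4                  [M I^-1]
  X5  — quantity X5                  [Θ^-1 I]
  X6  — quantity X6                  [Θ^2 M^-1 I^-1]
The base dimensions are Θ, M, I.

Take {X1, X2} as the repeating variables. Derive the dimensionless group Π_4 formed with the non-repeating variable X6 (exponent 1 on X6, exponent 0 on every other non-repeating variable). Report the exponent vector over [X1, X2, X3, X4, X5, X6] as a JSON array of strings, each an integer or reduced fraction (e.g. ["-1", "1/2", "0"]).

["-2", "1", "0", "0", "0", "1"]

Write exponents as rows Θ,M,I / cols X1,X2,X3,X4,X5,X6:
  Θ: [ 1  0 -1  0 -1  2]
  M: [ 0  1  0  1  0 -1]
  I: [-1 -1  1 -1  1 -1]
RREF → pivots at {X1,X2} ⇒ r = 2
Repeat: X1,X2; free: X3,X4,X5,X6
RREF:
  r0: [   1    0   -1    0   -1    2]
  r1: [   0    1    0    1    0   -1]
  r2: [   0    0    0    0    0    0]
Fix exponent of X6 at 1, X3 at 0, X4 at 0, X5 at 0; solve each RREF row for its pivot's exponent:
  r0: exp(X1) + (2)·1 = 0 ⇒ exp(X1) = -2
  r1: exp(X2) + (-1)·1 = 0 ⇒ exp(X2) = 1
Π_4 = X1^-2 · X2 · X6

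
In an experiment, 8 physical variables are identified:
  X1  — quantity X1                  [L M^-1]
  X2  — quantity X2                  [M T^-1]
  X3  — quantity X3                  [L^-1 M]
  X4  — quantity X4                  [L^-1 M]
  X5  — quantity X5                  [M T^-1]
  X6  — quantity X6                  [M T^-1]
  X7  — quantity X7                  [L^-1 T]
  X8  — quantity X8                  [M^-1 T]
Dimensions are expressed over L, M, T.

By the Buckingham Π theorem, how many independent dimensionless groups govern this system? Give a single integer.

Exponent matrix [L,M,T] × [X1,X2,X3,X4,X5,X6,X7,X8]:
  L: [ 1  0 -1 -1  0  0 -1  0]
  M: [-1  1  1  1  1  1  0 -1]
  T: [ 0 -1  0  0 -1 -1  1  1]
RREF → pivots at {X1,X2} ⇒ r = 2
8 vars − rank 2 = 6 Π groups

6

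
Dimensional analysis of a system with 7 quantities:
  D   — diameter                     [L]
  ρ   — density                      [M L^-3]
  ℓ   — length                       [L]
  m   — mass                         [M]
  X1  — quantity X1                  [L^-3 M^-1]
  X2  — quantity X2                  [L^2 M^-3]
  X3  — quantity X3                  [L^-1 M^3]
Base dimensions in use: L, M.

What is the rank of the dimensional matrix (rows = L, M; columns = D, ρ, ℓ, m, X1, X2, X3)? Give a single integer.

Exponent matrix [L,M] × [D,ρ,ℓ,m,X1,X2,X3]:
  L: [ 1 -3  1  0 -3  2 -1]
  M: [ 0  1  0  1 -1 -3  3]
RREF → pivots at {D,ρ} ⇒ r = 2

2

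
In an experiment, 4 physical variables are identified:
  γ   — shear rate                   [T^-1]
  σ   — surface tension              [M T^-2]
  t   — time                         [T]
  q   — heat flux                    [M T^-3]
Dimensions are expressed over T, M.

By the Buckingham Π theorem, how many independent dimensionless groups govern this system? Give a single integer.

2

Write exponents as rows T,M / cols γ,σ,t,q:
  T: [-1 -2  1 -3]
  M: [ 0  1  0  1]
RREF → pivots at {γ,σ} ⇒ r = 2
Π count = n − r = 4 − 2 = 2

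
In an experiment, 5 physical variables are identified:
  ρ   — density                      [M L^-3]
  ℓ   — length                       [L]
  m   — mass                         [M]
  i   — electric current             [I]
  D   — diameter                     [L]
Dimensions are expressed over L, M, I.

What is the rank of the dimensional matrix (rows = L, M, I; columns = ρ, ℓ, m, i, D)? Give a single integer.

3

Dimensional matrix (L×M×I by ρ×ℓ×m×i×D):
  L: [-3  1  0  0  1]
  M: [ 1  0  1  0  0]
  I: [ 0  0  0  1  0]
Echelon form has 3 nonzero rows (pivots: ρ,ℓ,i)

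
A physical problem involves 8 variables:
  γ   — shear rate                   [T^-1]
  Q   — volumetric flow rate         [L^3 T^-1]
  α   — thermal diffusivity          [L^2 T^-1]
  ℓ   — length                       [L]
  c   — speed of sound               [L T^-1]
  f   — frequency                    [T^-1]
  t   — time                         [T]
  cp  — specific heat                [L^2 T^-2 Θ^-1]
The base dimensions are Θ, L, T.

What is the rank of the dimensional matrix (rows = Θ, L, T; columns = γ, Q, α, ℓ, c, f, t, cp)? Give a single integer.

Exponent matrix [Θ,L,T] × [γ,Q,α,ℓ,c,f,t,cp]:
  Θ: [ 0  0  0  0  0  0  0 -1]
  L: [ 0  3  2  1  1  0  0  2]
  T: [-1 -1 -1  0 -1 -1  1 -2]
Row reduction gives pivot columns γ,Q,cp; rank = 3

3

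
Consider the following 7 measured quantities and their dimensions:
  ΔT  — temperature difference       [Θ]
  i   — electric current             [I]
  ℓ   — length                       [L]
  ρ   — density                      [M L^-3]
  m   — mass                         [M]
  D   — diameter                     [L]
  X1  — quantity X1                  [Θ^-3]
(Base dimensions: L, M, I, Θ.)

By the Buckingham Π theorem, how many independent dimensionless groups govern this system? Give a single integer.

3

Exponent matrix [L,M,I,Θ] × [ΔT,i,ℓ,ρ,m,D,X1]:
  L: [ 0  0  1 -3  0  1  0]
  M: [ 0  0  0  1  1  0  0]
  I: [ 0  1  0  0  0  0  0]
  Θ: [ 1  0  0  0  0  0 -3]
RREF → pivots at {ΔT,i,ℓ,ρ} ⇒ r = 4
Π count = n − r = 7 − 4 = 3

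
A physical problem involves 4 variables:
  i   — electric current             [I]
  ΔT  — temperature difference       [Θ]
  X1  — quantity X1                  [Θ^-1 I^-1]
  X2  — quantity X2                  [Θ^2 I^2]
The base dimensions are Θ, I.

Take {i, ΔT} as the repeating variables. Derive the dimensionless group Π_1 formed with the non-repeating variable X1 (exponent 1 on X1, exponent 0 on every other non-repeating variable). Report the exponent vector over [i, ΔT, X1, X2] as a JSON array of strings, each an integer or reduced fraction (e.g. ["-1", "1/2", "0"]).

["1", "1", "1", "0"]

Dimensional matrix (Θ×I by i×ΔT×X1×X2):
  Θ: [ 0  1 -1  2]
  I: [ 1  0 -1  2]
RREF → pivots at {i,ΔT} ⇒ r = 2
Pivot set = {i,ΔT}, free = {X1,X2}
RREF:
  r0: [   1    0   -1    2]
  r1: [   0    1   -1    2]
Fix exponent of X1 at 1, X2 at 0; solve each RREF row for its pivot's exponent:
  r0: exp(i) + (-1)·1 = 0 ⇒ exp(i) = 1
  r1: exp(ΔT) + (-1)·1 = 0 ⇒ exp(ΔT) = 1
Π_1 = i · ΔT · X1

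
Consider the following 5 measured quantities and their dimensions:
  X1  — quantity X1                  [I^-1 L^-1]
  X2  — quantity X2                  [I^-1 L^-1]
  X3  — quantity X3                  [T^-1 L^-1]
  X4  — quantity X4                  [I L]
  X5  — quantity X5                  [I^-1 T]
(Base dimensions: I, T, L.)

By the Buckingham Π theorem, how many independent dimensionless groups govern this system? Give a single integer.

3

Dimensional matrix (I×T×L by X1×X2×X3×X4×X5):
  I: [-1 -1  0  1 -1]
  T: [ 0  0 -1  0  1]
  L: [-1 -1 -1  1  0]
RREF → pivots at {X1,X3} ⇒ r = 2
Π count = n − r = 5 − 2 = 3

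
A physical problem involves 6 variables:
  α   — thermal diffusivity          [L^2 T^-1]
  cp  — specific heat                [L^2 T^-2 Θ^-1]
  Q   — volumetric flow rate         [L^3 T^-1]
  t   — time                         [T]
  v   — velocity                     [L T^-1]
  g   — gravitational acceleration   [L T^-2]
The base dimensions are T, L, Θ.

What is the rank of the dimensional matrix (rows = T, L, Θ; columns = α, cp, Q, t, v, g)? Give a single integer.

3

Exponent matrix [T,L,Θ] × [α,cp,Q,t,v,g]:
  T: [-1 -2 -1  1 -1 -2]
  L: [ 2  2  3  0  1  1]
  Θ: [ 0 -1  0  0  0  0]
Echelon form has 3 nonzero rows (pivots: α,cp,Q)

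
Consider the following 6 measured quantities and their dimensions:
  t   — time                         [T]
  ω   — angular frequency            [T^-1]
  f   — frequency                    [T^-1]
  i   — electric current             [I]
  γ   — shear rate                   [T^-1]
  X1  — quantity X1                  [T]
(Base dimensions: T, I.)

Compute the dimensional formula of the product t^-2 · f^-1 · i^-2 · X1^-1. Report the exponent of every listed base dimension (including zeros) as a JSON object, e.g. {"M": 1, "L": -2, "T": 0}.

Dimensional matrix (T×I by t×ω×f×i×γ×X1):
  T: [ 1 -1 -1  0 -1  1]
  I: [ 0  0  0  1  0  0]
  [T]: (-2)·1+(-1)·-1+(-2)·0+(-1)·1 = -2
  [I]: (-2)·0+(-1)·0+(-2)·1+(-1)·0 = -2
⇒ T^-2 I^-2

{"T": -2, "I": -2}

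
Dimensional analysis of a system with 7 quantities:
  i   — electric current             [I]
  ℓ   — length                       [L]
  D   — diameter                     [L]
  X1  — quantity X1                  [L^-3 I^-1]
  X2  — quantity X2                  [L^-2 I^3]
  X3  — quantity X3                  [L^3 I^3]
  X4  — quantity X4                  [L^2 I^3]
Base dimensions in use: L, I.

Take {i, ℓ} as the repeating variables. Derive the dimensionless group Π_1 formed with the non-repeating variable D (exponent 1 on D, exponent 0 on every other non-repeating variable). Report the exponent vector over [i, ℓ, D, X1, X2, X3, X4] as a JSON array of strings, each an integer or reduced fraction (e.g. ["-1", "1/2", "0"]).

["0", "-1", "1", "0", "0", "0", "0"]

Write exponents as rows L,I / cols i,ℓ,D,X1,X2,X3,X4:
  L: [ 0  1  1 -3 -2  3  2]
  I: [ 1  0  0 -1  3  3  3]
Row reduction gives pivot columns i,ℓ; rank = 2
Pivot set = {i,ℓ}, free = {D,X1,X2,X3,X4}
RREF:
  r0: [   1    0    0   -1    3    3    3]
  r1: [   0    1    1   -3   -2    3    2]
Fix exponent of D at 1, X1 at 0, X2 at 0, X3 at 0, X4 at 0; solve each RREF row for its pivot's exponent:
  r0: exp(i) + (0)·1 = 0 ⇒ exp(i) = 0
  r1: exp(ℓ) + (1)·1 = 0 ⇒ exp(ℓ) = -1
Π_1 = ℓ^-1 · D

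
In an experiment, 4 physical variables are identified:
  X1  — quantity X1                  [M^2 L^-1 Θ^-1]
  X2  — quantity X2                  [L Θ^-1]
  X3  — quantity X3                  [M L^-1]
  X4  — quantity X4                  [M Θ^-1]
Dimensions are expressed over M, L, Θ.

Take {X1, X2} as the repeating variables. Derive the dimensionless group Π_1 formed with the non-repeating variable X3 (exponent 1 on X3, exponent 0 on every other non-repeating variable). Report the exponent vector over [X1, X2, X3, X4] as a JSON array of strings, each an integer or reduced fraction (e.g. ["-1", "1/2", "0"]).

Exponent matrix [M,L,Θ] × [X1,X2,X3,X4]:
  M: [ 2  0  1  1]
  L: [-1  1 -1  0]
  Θ: [-1 -1  0 -1]
Row reduction gives pivot columns X1,X2; rank = 2
Repeat: X1,X2; free: X3,X4
RREF:
  r0: [   1    0  1/2  1/2]
  r1: [   0    1 -1/2  1/2]
  r2: [   0    0    0    0]
Fix exponent of X3 at 1, X4 at 0; solve each RREF row for its pivot's exponent:
  r0: exp(X1) + (1/2)·1 = 0 ⇒ exp(X1) = -1/2
  r1: exp(X2) + (-1/2)·1 = 0 ⇒ exp(X2) = 1/2
Π_1 = X1^(-1/2) · X2^(1/2) · X3

["-1/2", "1/2", "1", "0"]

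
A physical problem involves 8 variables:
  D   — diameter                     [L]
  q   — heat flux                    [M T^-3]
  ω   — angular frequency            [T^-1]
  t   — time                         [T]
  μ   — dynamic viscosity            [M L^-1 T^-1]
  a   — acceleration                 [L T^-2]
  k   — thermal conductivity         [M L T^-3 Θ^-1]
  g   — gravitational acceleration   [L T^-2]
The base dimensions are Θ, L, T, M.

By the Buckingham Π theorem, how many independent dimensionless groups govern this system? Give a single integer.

Dimensional matrix (Θ×L×T×M by D×q×ω×t×μ×a×k×g):
  Θ: [ 0  0  0  0  0  0 -1  0]
  L: [ 1  0  0  0 -1  1  1  1]
  T: [ 0 -3 -1  1 -1 -2 -3 -2]
  M: [ 0  1  0  0  1  0  1  0]
RREF → pivots at {D,q,ω,k} ⇒ r = 4
Π count = n − r = 8 − 4 = 4

4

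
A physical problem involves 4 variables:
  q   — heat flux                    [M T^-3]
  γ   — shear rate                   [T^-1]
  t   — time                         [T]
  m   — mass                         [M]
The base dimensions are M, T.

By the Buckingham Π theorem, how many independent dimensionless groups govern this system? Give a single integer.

Write exponents as rows M,T / cols q,γ,t,m:
  M: [ 1  0  0  1]
  T: [-3 -1  1  0]
RREF → pivots at {q,γ} ⇒ r = 2
n=4, r=2 ⇒ 2 dimensionless groups

2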